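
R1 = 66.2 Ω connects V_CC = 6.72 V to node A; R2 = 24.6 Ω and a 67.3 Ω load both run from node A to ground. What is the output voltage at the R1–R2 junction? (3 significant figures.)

R2 ‖ R_L = (24.6 × 67.3)/(24.6 + 67.3) = 18.02 Ω.
Now apply the divider: V_out = 6.72 × 0.2139 = 1.438 V.

V_out ≈ 1.44 V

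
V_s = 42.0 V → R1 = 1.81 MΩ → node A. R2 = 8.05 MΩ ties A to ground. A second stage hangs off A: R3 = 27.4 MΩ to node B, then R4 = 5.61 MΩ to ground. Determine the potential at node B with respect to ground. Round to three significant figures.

The second stage (R3 + R4 = 33.01 MΩ) loads node A in parallel with R2.
Effective lower resistance at A: R2 ‖ 33.01 = 6.472 MΩ.
First divider: V_A = V_s · 6.472/(1.81 + 6.472) = 32.82 V.
Stage 2 is unloaded, so V_B = V_A · R4/(R3+R4) = 32.82 × 5.61/33.01 = 5.578 V.

V_B ≈ 5.58 V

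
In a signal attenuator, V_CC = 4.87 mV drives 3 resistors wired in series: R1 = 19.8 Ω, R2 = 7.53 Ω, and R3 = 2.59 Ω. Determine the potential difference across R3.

V ≈ 0.422 mV

ΣR = 19.8 + 7.53 + 2.59 = 29.92 Ω.
Voltage divider: V = V_CC · (2.590 / 29.92) = 4.87 × 0.08656 = 0.4216 mV.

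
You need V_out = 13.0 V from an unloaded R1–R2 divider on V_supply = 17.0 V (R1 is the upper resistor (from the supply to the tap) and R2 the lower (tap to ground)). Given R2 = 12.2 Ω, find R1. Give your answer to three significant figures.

R1 ≈ 3.75 Ω

The divider ratio is R2/(R1+R2) = 13.0/17.0 = 0.7647.
So R1 = R2 · (V_supply/V_out − 1) = 12.2 × (17.0/13.0 − 1) = 12.2 × 0.3077 = 3.754 Ω.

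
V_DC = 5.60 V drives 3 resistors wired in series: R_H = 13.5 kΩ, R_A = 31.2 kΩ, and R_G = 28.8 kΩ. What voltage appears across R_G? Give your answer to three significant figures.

ΣR = 13.5 + 31.2 + 28.8 = 73.50 kΩ.
V = V_DC · R/ΣR = 5.60 × 0.3918 = 2.194 V.

V ≈ 2.19 V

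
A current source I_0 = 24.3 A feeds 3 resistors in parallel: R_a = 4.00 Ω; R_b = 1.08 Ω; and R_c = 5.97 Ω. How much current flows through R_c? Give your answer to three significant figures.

I ≈ 3.03 A

ΣG = 1/4.00 + 1/1.08 + 1/5.97 = 1.343.
Current divider: I(R_c) = I_0 · G_k/ΣG = 24.3 × (0.1675/1.343) = 24.3 × 0.1247 = 3.030 A.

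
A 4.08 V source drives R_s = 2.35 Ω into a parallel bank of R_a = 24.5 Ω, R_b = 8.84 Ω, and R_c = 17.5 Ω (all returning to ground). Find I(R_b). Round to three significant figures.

Parallel bank: R_p = 1/(1/24.5 + 1/8.84 + 1/17.5) = 4.738 Ω.
V_A = 4.08 × 4.738/7.088 = 2.727 V.
I(R_b) = V_A / R_b = 2.727/8.84 = 0.3085 A.

I ≈ 0.309 A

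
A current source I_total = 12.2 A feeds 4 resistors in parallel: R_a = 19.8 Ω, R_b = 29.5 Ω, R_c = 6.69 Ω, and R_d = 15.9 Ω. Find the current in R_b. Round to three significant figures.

I ≈ 1.39 A

ΣG = 1/19.8 + 1/29.5 + 1/6.69 + 1/15.9 = 0.2968.
Current divider: I(R_b) = I_total · G_k/ΣG = 12.2 × (0.03390/0.2968) = 12.2 × 0.1142 = 1.394 A.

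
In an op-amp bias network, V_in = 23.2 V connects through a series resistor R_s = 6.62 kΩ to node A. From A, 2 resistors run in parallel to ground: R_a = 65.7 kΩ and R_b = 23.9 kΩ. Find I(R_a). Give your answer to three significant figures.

Parallel bank: R_p = 1/(1/65.7 + 1/23.9) = 17.52 kΩ.
V_A by voltage divider: V_A = 23.2 × 17.52/(6.62 + 17.52) = 16.84 V.
I(R_a) = V_A / R_a = 16.84/65.7 = 0.2563 mA.

I ≈ 0.256 mA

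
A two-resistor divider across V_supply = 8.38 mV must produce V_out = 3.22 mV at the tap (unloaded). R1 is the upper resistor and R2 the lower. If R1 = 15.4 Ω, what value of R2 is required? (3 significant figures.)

R2 ≈ 9.61 Ω

V_out/V_supply = R2/(R1+R2) = 0.3842.
Rearranging, R2 = R1·k/(1−k) = 15.4 × 0.6240 = 9.610 Ω.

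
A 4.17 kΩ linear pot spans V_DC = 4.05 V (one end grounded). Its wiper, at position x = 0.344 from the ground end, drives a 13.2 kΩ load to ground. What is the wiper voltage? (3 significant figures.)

Lower segment x·R_p = 1.434 kΩ; upper segment (1−x)·R_p = 2.736 kΩ.
(x·R_p) ‖ R_L = 1.294 kΩ.
Loaded-divider output: V_out = 4.05 × 0.3211 = 1.300 V.
(Unloaded: V_out = x·V_DC = 1.39 V.)

V_out ≈ 1.30 V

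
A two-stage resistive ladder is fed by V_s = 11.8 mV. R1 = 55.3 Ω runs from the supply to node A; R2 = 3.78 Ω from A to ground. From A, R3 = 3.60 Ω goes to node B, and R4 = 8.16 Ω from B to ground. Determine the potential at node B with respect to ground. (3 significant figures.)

V_B ≈ 0.403 mV

Looking into the second stage from A: R3 + R4 = 11.76 Ω appears in parallel with R2.
R2 ‖ (R3+R4) = 2.861 Ω.
So V_A = 11.8 × 0.04918 = 0.5804 mV.
Stage 2 is unloaded, so V_B = V_A · R4/(R3+R4) = 0.5804 × 8.16/11.76 = 0.4027 mV.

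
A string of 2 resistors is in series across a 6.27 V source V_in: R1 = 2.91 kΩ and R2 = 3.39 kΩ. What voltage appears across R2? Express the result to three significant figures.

V ≈ 3.37 V

Total series resistance ΣR = 2.91 + 3.39 = 6.300 kΩ.
V = V_in · R/ΣR = 6.27 × 0.5381 = 3.374 V.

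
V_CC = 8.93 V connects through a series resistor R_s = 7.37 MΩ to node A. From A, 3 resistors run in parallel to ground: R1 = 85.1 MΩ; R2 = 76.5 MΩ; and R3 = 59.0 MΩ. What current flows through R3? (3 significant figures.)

I ≈ 0.116 µA

Combine the parallel branches: R_p = (1/85.1 + 1/76.5 + 1/59.0)⁻¹ = 23.94 MΩ.
V_A by voltage divider: V_A = 8.93 × 23.94/(7.37 + 23.94) = 6.828 V.
I(R3) = V_A / R3 = 6.828/59.0 = 0.1157 µA.
(Equivalently: I_total = 0.2852 µA, then current-divider fraction G_k/ΣG = 0.4058.)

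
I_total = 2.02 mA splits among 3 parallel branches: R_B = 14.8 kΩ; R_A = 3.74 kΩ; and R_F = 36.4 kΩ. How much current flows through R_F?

Conductances: ΣG = 1/14.8 + 1/3.74 + 1/36.4 = 0.3624 (1/kΩ).
Current divider: I(R_F) = I_total · G_k/ΣG = 2.02 × (0.02747/0.3624) = 2.02 × 0.07580 = 0.1531 mA.

I ≈ 0.153 mA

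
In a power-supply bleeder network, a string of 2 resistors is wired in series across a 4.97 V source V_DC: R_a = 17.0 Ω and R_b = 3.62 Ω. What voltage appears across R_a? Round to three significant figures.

Total series resistance ΣR = 17.0 + 3.62 = 20.62 Ω.
V = V_DC · R/ΣR = 4.97 × 0.8244 = 4.097 V.

V ≈ 4.10 V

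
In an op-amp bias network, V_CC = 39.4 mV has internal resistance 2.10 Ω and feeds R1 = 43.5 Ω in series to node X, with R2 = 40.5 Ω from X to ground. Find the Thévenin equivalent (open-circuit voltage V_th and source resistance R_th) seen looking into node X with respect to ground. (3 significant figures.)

V_th ≈ 18.5 mV, R_th ≈ 21.4 Ω

R1' = 2.10 + 43.5 = 45.60 Ω (source resistance + R1).
V_th is the unloaded tap voltage: V_CC · R2/(R1'+R2) = 39.4 × 0.4704 = 18.53 mV.
Looking into X with the source shorted: R_th = R1'·R2/(R1'+R2) = 45.60 × 40.5/86.10 = 21.45 Ω.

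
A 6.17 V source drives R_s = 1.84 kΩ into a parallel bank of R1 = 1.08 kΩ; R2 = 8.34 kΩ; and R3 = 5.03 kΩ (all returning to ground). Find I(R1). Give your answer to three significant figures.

I ≈ 1.74 mA

Parallel bank: R_p = 1/(1/1.08 + 1/8.34 + 1/5.03) = 0.8034 kΩ.
V_A = 6.17 × 0.8034/2.643 = 1.875 V.
Branch current I = V_A/R1 = 1.875/1.08 = 1.736 mA.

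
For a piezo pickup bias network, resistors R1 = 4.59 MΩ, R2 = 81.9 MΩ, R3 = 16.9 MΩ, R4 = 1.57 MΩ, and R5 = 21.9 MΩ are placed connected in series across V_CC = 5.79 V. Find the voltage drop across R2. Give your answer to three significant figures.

Total series resistance ΣR = 4.59 + 81.9 + 16.9 + 1.57 + 21.9 = 126.9 MΩ.
By the voltage-divider rule, V = 5.79 × 81.90/126.9 = 3.738 V.

V ≈ 3.74 V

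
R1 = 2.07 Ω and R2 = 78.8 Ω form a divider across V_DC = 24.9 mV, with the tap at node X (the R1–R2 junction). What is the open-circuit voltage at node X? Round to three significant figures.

V_th ≈ 24.3 mV

V_th is the unloaded tap voltage: V_DC · R2/(R1+R2) = 24.9 × 0.9744 = 24.26 mV.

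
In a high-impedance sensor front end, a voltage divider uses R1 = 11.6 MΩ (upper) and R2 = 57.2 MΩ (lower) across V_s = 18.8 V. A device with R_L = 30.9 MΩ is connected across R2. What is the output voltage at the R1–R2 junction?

R2 ‖ R_L = (57.2 × 30.9)/(57.2 + 30.9) = 20.06 MΩ.
Then V_out = V_s · R2'/(R1 + R2') = 18.8 × 20.06/31.66 = 11.91 V.
(Unloaded it would be 15.6 V; the load pulls it down.)

V_out ≈ 11.9 V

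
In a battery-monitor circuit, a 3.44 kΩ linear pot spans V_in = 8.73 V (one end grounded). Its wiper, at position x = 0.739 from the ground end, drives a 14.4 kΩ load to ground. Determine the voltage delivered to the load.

V_out ≈ 6.17 V

Split the track: R_lower = x·R_p = 2.542 kΩ, R_upper = (1−x)·R_p = 0.8978 kΩ.
R_L loads the lower segment: effective lower R = 2.161 kΩ.
Then V_out = V_in · 2.161/(0.8978 + 2.161) = 6.167 V.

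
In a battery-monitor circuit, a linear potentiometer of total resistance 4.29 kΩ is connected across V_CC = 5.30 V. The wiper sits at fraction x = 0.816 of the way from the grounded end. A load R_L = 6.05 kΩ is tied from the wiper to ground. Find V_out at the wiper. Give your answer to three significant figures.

Lower segment x·R_p = 3.501 kΩ; upper segment (1−x)·R_p = 0.7894 kΩ.
R_L loads the lower segment: effective lower R = 2.218 kΩ.
Loaded-divider output: V_out = 5.30 × 0.7375 = 3.909 V.
(Unloaded: V_out = x·V_CC = 4.32 V.)

V_out ≈ 3.91 V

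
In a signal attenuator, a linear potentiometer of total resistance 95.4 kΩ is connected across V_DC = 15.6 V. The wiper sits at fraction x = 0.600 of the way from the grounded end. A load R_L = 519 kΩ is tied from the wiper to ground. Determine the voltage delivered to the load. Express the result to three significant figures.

Lower segment x·R_p = 57.24 kΩ; upper segment (1−x)·R_p = 38.16 kΩ.
Lower segment in parallel with the load: 57.24 ‖ 519 = 51.55 kΩ.
Then V_out = V_DC · 51.55/(38.16 + 51.55) = 8.965 V.

V_out ≈ 8.96 V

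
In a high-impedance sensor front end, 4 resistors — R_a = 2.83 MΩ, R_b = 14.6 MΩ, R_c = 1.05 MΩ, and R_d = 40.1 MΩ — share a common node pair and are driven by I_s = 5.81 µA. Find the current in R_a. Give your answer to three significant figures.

Total conductance ΣG = 1/2.83 + 1/14.6 + 1/1.05 + 1/40.1 = 1.399 (units of 1/MΩ).
By the current-divider rule, I = I_s · G_k/ΣG = 5.81 × 0.2525 = 1.467 µA.

I ≈ 1.47 µA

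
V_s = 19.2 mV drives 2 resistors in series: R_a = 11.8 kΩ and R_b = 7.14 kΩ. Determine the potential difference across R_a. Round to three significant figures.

V ≈ 12.0 mV

Total series resistance ΣR = 11.8 + 7.14 = 18.94 kΩ.
Voltage divider: V = V_s · (11.80 / 18.94) = 19.2 × 0.6230 = 11.96 mV.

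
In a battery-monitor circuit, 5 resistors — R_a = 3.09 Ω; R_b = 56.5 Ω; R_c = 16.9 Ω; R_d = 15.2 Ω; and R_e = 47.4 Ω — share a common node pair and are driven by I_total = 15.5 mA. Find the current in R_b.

I ≈ 0.563 mA

ΣG = 1/3.09 + 1/56.5 + 1/16.9 + 1/15.2 + 1/47.4 = 0.4874.
R_b takes the fraction G_k/ΣG = 0.01770/0.4874 = 0.03631, so I = 15.5 × 0.03631 = 0.5629 mA.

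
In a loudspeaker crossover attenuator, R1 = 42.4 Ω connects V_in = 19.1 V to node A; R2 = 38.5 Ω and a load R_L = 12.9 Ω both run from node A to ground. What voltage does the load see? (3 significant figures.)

The load sits in parallel with R2, giving an effective lower resistance R2' = R2·R_L/(R2+R_L) = 9.662 Ω.
Now apply the divider: V_out = 19.1 × 0.1856 = 3.545 V.

V_out ≈ 3.54 V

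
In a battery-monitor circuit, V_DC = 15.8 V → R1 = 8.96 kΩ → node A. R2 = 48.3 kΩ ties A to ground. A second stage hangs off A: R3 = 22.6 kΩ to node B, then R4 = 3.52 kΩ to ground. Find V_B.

Node A sees R2 in parallel with the series input of stage 2, R3 + R4 = 26.12 kΩ.
Effective lower resistance at A: R2 ‖ 26.12 = 16.95 kΩ.
So V_A = 15.8 × 0.6542 = 10.34 V.
V_B = V_A × 0.1348 = 1.393 V.

V_B ≈ 1.39 V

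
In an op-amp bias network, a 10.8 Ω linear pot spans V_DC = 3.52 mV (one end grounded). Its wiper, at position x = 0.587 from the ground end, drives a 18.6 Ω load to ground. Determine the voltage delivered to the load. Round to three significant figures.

V_out ≈ 1.81 mV

Lower segment x·R_p = 6.340 Ω; upper segment (1−x)·R_p = 4.460 Ω.
R_L loads the lower segment: effective lower R = 4.728 Ω.
V_out = 3.52 × 4.728/(4.460 + 4.728) = 1.811 mV.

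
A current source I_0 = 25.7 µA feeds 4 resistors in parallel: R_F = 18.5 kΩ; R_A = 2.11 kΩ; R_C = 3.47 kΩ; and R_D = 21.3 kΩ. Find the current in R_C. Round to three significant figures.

I ≈ 8.58 µA

Total conductance ΣG = 1/18.5 + 1/2.11 + 1/3.47 + 1/21.3 = 0.8631 (units of 1/kΩ).
Current divider: I(R_C) = I_0 · G_k/ΣG = 25.7 × (0.2882/0.8631) = 25.7 × 0.3339 = 8.581 µA.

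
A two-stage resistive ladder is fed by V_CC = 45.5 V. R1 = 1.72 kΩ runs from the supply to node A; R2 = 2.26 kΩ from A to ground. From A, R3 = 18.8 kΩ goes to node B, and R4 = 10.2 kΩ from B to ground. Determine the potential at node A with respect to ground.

V_A ≈ 25.0 V

Node A sees R2 in parallel with the series input of stage 2, R3 + R4 = 29.00 kΩ.
Effective lower resistance at A: R2 ‖ 29.00 = 2.097 kΩ.
First divider: V_A = V_CC · 2.097/(1.72 + 2.097) = 24.99 V.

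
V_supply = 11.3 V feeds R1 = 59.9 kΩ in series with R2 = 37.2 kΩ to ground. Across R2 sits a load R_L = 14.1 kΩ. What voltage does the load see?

V_out ≈ 1.65 V

First combine the lower leg with the load: R2 ‖ R_L = 10.22 kΩ.
Then V_out = V_supply · R2'/(R1 + R2') = 11.3 × 10.22/70.12 = 1.648 V.
(Unloaded it would be 4.33 V; the load pulls it down.)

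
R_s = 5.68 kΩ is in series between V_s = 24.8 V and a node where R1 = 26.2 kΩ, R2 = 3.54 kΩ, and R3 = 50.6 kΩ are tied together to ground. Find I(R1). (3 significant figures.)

Equivalent of the parallel group: R_p = 2.938 kΩ.
Node voltage V_A = V_s · R_p/(R_s + R_p) = 24.8 × 0.3409 = 8.454 V.
I(R1) = V_A / R1 = 8.454/26.2 = 0.3227 mA.

I ≈ 0.323 mA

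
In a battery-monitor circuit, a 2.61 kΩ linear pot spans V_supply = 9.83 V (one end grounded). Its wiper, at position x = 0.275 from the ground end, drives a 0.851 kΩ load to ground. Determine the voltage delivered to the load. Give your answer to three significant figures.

V_out ≈ 1.68 V

Split the track: R_lower = x·R_p = 0.7177 kΩ, R_upper = (1−x)·R_p = 1.892 kΩ.
Lower segment in parallel with the load: 0.7177 ‖ 0.851 = 0.3894 kΩ.
V_out = 9.83 × 0.3894/(1.892 + 0.3894) = 1.677 V.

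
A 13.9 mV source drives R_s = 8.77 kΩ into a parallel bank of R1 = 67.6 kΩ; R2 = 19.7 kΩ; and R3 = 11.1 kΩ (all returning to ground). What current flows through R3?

I ≈ 0.529 µA

Combine the parallel branches: R_p = (1/67.6 + 1/19.7 + 1/11.1)⁻¹ = 6.425 kΩ.
V_A by voltage divider: V_A = 13.9 × 6.425/(8.77 + 6.425) = 5.877 mV.
I(R3) = V_A / R3 = 5.877/11.1 = 0.5295 µA.
(Equivalently: I_total = 0.9148 µA, then current-divider fraction G_k/ΣG = 0.5788.)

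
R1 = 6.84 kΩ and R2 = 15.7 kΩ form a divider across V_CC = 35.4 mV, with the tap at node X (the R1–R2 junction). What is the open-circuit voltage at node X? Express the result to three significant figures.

V_th is the unloaded tap voltage: V_CC · R2/(R1+R2) = 35.4 × 0.6965 = 24.66 mV.

V_th ≈ 24.7 mV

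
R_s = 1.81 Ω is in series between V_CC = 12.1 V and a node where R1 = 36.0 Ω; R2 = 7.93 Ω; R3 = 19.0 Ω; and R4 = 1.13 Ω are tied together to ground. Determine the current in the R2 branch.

I ≈ 0.513 A

Combine the parallel branches: R_p = (1/36.0 + 1/7.93 + 1/19.0 + 1/1.13)⁻¹ = 0.9162 Ω.
Node voltage V_A = V_CC · R_p/(R_s + R_p) = 12.1 × 0.3361 = 4.066 V.
I(R2) = V_A / R2 = 4.066/7.93 = 0.5128 A.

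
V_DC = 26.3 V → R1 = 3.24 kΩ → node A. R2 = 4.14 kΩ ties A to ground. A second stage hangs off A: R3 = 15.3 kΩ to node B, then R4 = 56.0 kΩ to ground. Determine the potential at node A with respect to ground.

Looking into the second stage from A: R3 + R4 = 71.30 kΩ appears in parallel with R2.
R2 ‖ (R3+R4) = 3.913 kΩ.
First divider: V_A = V_DC · 3.913/(3.24 + 3.913) = 14.39 V.

V_A ≈ 14.4 V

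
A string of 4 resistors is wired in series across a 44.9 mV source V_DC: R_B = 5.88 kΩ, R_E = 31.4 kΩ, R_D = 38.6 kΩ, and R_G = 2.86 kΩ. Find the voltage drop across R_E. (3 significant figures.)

V ≈ 17.9 mV

Series total: ΣR = 5.88 + 31.4 + 38.6 + 2.86 = 78.74 kΩ.
V = V_DC · R/ΣR = 44.9 × 0.3988 = 17.91 mV.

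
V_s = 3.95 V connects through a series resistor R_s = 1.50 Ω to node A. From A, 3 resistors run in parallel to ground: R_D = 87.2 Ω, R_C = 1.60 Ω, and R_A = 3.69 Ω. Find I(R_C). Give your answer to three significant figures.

I ≈ 1.05 A

Combine the parallel branches: R_p = (1/87.2 + 1/1.60 + 1/3.69)⁻¹ = 1.102 Ω.
V_A = 3.95 × 1.102/2.602 = 1.673 V.
I(R_C) = V_A / R_C = 1.673/1.60 = 1.046 A.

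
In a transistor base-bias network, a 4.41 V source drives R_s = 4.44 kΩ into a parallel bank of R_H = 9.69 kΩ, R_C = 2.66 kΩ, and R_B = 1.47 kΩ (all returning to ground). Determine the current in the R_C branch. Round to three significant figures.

Equivalent of the parallel group: R_p = 0.8625 kΩ.
Node voltage V_A = V_in · R_p/(R_s + R_p) = 4.41 × 0.1627 = 0.7173 V.
Branch current I = V_A/R_C = 0.7173/2.66 = 0.2697 mA.

I ≈ 0.270 mA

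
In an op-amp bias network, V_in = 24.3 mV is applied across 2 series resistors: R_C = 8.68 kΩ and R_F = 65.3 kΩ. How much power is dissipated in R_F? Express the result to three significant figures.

The common current is I = 24.3/73.98 = 0.3285 µA.
P(R_F) = I²·R_F = (0.3285)² × 65.3 = 7.045 nW.

P ≈ 7.05 nW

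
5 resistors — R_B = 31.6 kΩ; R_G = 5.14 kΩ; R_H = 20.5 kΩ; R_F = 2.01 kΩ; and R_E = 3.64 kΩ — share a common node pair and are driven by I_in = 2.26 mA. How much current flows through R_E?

Total conductance ΣG = 1/31.6 + 1/5.14 + 1/20.5 + 1/2.01 + 1/3.64 = 1.047 (units of 1/kΩ).
Current divider: I(R_E) = I_in · G_k/ΣG = 2.26 × (0.2747/1.047) = 2.26 × 0.2623 = 0.5929 mA.

I ≈ 0.593 mA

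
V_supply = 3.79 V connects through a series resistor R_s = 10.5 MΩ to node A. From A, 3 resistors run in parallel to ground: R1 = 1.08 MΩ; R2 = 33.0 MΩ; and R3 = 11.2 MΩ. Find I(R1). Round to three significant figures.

I ≈ 0.293 µA

Combine the parallel branches: R_p = (1/1.08 + 1/33.0 + 1/11.2)⁻¹ = 0.9565 MΩ.
V_A by voltage divider: V_A = 3.79 × 0.9565/(10.5 + 0.9565) = 0.3164 V.
I(R1) = V_A / R1 = 0.3164/1.08 = 0.2930 µA.
(Equivalently: I_total = 0.3308 µA, then current-divider fraction G_k/ΣG = 0.8856.)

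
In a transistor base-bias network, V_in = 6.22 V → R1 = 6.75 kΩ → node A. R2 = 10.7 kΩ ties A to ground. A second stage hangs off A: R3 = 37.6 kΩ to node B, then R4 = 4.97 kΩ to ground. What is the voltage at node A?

Node A sees R2 in parallel with the series input of stage 2, R3 + R4 = 42.57 kΩ.
Effective lower resistance at A: R2 ‖ 42.57 = 8.551 kΩ.
V_A = 6.22 × 8.551/(6.75 + 8.551) = 3.476 V.

V_A ≈ 3.48 V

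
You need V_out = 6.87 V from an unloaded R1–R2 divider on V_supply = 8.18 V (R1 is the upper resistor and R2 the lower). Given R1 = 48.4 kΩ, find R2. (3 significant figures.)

V_out/V_supply = R2/(R1+R2) = 0.8399.
R2 = R1 · 0.8399/(1 − 0.8399) = 253.8 kΩ.

R2 ≈ 254 kΩ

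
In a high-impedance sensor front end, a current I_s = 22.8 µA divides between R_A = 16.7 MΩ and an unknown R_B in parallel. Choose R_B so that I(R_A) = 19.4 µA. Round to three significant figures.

Two-branch current divider: I_A = I_s · R_B/(R_A + R_B).
With f = 0.8509, R_B = R_A · f/(1−f) = 16.7 × 5.706 = 95.29 MΩ.

R_B ≈ 95.3 MΩ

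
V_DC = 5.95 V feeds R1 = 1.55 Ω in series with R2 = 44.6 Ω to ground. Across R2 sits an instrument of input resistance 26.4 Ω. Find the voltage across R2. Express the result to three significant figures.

First combine the lower leg with the load: R2 ‖ R_L = 16.58 Ω.
Voltage divider with the loaded lower leg: V_out = 5.95 × 16.58/(1.55 + 16.58) = 5.95 × 0.9145 = 5.441 V.

V_out ≈ 5.44 V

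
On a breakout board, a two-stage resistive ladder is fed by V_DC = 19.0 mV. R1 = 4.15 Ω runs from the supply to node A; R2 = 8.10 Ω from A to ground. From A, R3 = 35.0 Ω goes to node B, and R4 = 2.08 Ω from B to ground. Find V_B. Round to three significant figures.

Node A sees R2 in parallel with the series input of stage 2, R3 + R4 = 37.08 Ω.
Effective lower resistance at A: R2 ‖ 37.08 = 6.648 Ω.
V_A = 19.0 × 6.648/(4.15 + 6.648) = 11.70 mV.
Stage 2 is unloaded, so V_B = V_A · R4/(R3+R4) = 11.70 × 2.08/37.08 = 0.6562 mV.

V_B ≈ 0.656 mV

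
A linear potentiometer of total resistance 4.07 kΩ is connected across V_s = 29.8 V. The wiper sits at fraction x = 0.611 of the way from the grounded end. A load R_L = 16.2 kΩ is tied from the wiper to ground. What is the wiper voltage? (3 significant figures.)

V_out ≈ 17.2 V

Lower segment x·R_p = 2.487 kΩ; upper segment (1−x)·R_p = 1.583 kΩ.
R_L loads the lower segment: effective lower R = 2.156 kΩ.
V_out = 29.8 × 2.156/(1.583 + 2.156) = 17.18 V.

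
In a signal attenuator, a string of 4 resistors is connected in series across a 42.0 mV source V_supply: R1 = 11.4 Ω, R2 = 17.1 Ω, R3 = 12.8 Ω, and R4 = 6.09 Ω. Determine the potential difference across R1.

V ≈ 10.1 mV

Total series resistance ΣR = 11.4 + 17.1 + 12.8 + 6.09 = 47.39 Ω.
V = V_supply · R/ΣR = 42.0 × 0.2406 = 10.10 mV.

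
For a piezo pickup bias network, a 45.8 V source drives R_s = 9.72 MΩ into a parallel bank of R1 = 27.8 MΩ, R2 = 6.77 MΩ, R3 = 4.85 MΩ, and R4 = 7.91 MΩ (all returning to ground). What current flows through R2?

Combine the parallel branches: R_p = (1/27.8 + 1/6.77 + 1/4.85 + 1/7.91)⁻¹ = 1.937 MΩ.
V_A = 45.8 × 1.937/11.66 = 7.610 V.
Branch current I = V_A/R2 = 7.610/6.77 = 1.124 µA.
(Equivalently: I_total = 3.929 µA, then current-divider fraction G_k/ΣG = 0.2861.)

I ≈ 1.12 µA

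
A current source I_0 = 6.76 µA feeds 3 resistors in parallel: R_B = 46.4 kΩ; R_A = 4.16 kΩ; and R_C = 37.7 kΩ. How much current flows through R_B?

I ≈ 0.505 µA

ΣG = 1/46.4 + 1/4.16 + 1/37.7 = 0.2885.
By the current-divider rule, I = I_0 · G_k/ΣG = 6.76 × 0.07471 = 0.5051 µA.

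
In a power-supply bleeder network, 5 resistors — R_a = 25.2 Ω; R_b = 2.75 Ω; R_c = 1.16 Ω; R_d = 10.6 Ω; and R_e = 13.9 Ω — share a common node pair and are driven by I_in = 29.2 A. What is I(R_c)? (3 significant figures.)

Conductances: ΣG = 1/25.2 + 1/2.75 + 1/1.16 + 1/10.6 + 1/13.9 = 1.432 (1/Ω).
Current divider: I(R_c) = I_in · G_k/ΣG = 29.2 × (0.8621/1.432) = 29.2 × 0.6021 = 17.58 A.

I ≈ 17.6 A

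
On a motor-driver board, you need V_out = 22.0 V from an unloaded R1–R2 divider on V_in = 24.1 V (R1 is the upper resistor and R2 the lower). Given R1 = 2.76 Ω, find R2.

R2 ≈ 28.9 Ω

V_out/V_in = R2/(R1+R2) = 0.9129.
Rearranging, R2 = R1·k/(1−k) = 2.76 × 10.48 = 28.91 Ω.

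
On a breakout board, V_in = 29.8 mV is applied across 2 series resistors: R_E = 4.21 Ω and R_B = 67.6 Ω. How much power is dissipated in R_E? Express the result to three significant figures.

The common current is I = 29.8/71.81 = 0.4150 mA.
V(R_E) = I·R = 1.747 mV; P = V·I = 1.747 × 0.4150 = 0.7250 µW.

P ≈ 0.725 µW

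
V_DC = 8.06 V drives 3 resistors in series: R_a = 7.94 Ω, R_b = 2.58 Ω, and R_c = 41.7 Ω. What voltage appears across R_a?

ΣR = 7.94 + 2.58 + 41.7 = 52.22 Ω.
V = V_DC · R/ΣR = 8.06 × 0.1520 = 1.226 V.

V ≈ 1.23 V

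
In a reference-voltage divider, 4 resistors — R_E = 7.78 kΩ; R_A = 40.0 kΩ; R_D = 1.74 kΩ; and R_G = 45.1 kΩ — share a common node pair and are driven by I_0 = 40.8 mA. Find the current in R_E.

ΣG = 1/7.78 + 1/40.0 + 1/1.74 + 1/45.1 = 0.7504.
By the current-divider rule, I = I_0 · G_k/ΣG = 40.8 × 0.1713 = 6.988 mA.

I ≈ 6.99 mA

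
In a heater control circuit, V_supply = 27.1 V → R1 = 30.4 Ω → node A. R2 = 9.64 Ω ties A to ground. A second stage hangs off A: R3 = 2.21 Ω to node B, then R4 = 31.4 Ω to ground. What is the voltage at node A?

V_A ≈ 5.36 V

The second stage (R3 + R4 = 33.61 Ω) loads node A in parallel with R2.
Effective lower resistance at A: R2 ‖ 33.61 = 7.491 Ω.
V_A = 27.1 × 7.491/(30.4 + 7.491) = 5.358 V.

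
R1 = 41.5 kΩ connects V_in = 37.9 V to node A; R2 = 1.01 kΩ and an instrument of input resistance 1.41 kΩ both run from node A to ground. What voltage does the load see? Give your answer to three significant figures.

V_out ≈ 0.530 V

The load sits in parallel with R2, giving an effective lower resistance R2' = R2·R_L/(R2+R_L) = 0.5885 kΩ.
Voltage divider with the loaded lower leg: V_out = 37.9 × 0.5885/(41.5 + 0.5885) = 37.9 × 0.01398 = 0.5299 V.
(Unloaded it would be 0.900 V; the load pulls it down.)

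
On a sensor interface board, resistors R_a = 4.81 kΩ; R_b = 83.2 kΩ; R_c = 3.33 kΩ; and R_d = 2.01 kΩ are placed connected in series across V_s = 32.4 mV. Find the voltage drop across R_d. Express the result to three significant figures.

V ≈ 0.698 mV

ΣR = 4.81 + 83.2 + 3.33 + 2.01 = 93.35 kΩ.
By the voltage-divider rule, V = 32.4 × 2.010/93.35 = 0.6976 mV.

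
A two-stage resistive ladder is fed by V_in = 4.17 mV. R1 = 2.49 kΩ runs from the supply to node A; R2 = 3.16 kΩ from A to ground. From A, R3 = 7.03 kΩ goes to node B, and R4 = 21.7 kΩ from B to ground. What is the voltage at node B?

V_B ≈ 1.68 mV

Looking into the second stage from A: R3 + R4 = 28.73 kΩ appears in parallel with R2.
Effective lower resistance at A: R2 ‖ 28.73 = 2.847 kΩ.
So V_A = 4.17 × 0.5334 = 2.224 mV.
V_B = V_A × 0.7553 = 1.680 mV.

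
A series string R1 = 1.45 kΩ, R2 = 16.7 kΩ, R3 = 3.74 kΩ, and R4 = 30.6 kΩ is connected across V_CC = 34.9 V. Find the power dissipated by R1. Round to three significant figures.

P ≈ 0.641 mW

ΣR = 52.49 kΩ → I = 34.9/52.49 = 0.6649 mA.
P(R1) = I²·R1 = (0.6649)² × 1.45 = 0.6410 mW.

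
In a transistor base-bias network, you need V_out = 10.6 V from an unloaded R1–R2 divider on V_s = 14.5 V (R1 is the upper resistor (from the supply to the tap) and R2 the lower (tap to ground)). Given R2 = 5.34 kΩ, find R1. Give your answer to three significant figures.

R1 ≈ 1.96 kΩ

Required fraction k = V_out/V_s = 0.7310.
Rearranging, R1 = R2·(1−k)/k = 5.34 × 0.3679 = 1.965 kΩ.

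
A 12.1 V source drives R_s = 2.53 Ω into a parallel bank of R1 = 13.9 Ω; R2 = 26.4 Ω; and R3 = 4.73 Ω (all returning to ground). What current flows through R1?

I ≈ 0.480 A

Combine the parallel branches: R_p = (1/13.9 + 1/26.4 + 1/4.73)⁻¹ = 3.113 Ω.
V_A = 12.1 × 3.113/5.643 = 6.675 V.
Branch current I = V_A/R1 = 6.675/13.9 = 0.4802 A.
(Equivalently: I_total = 2.144 A, then current-divider fraction G_k/ΣG = 0.2240.)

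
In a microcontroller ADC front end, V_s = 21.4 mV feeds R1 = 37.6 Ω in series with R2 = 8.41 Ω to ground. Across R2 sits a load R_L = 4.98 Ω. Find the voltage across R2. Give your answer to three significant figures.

The load sits in parallel with R2, giving an effective lower resistance R2' = R2·R_L/(R2+R_L) = 3.128 Ω.
Now apply the divider: V_out = 21.4 × 0.07680 = 1.643 mV.
(Unloaded it would be 3.91 mV; the load pulls it down.)

V_out ≈ 1.64 mV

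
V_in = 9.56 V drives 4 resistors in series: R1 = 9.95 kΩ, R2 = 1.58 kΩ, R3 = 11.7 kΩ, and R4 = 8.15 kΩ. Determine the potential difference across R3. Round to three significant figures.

Series total: ΣR = 9.95 + 1.58 + 11.7 + 8.15 = 31.38 kΩ.
By the voltage-divider rule, V = 9.56 × 11.70/31.38 = 3.564 V.

V ≈ 3.56 V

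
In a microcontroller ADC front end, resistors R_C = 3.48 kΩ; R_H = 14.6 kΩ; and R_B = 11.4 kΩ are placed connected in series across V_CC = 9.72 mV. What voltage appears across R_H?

Series total: ΣR = 3.48 + 14.6 + 11.4 = 29.48 kΩ.
Voltage divider: V = V_CC · (14.60 / 29.48) = 9.72 × 0.4953 = 4.814 mV.

V ≈ 4.81 mV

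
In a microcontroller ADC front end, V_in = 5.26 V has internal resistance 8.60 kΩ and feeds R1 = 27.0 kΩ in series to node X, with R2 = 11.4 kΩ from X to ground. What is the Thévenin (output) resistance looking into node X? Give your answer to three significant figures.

R1' = 8.60 + 27.0 = 35.60 kΩ (source resistance + R1).
Zeroing V_in shorts the top of R1' to ground, so R_th = R1' ‖ R2 = 8.635 kΩ.

R_th ≈ 8.63 kΩ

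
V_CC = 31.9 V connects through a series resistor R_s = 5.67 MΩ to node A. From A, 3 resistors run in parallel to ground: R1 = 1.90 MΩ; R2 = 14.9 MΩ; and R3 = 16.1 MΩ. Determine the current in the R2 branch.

I ≈ 0.454 µA

Parallel bank: R_p = 1/(1/1.90 + 1/14.9 + 1/16.1) = 1.525 MΩ.
V_A = 31.9 × 1.525/7.195 = 6.763 V.
I(R2) = V_A / R2 = 6.763/14.9 = 0.4539 µA.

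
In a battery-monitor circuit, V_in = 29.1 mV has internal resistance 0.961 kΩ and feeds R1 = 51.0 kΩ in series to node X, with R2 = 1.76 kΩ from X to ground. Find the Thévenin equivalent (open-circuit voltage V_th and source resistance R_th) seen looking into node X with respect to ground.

V_th ≈ 0.953 mV, R_th ≈ 1.70 kΩ

R1' = 0.961 + 51.0 = 51.96 kΩ (source resistance + R1).
V_th is the unloaded tap voltage: V_in · R2/(R1'+R2) = 29.1 × 0.03276 = 0.9534 mV.
Zeroing V_in shorts the top of R1' to ground, so R_th = R1' ‖ R2 = 1.702 kΩ.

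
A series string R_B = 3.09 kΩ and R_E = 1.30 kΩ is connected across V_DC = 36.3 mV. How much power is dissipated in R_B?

The common current is I = 36.3/4.390 = 8.269 µA.
V(R_B) = I·R = 25.55 mV; P = V·I = 25.55 × 8.269 = 211.3 nW.

P ≈ 211 nW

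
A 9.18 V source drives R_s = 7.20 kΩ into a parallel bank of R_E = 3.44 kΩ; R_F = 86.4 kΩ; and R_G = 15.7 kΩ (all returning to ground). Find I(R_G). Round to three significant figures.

I ≈ 0.161 mA

Parallel bank: R_p = 1/(1/3.44 + 1/86.4 + 1/15.7) = 2.732 kΩ.
Node voltage V_A = V_DC · R_p/(R_s + R_p) = 9.18 × 0.2751 = 2.525 V.
I(R_G) = V_A / R_G = 2.525/15.7 = 0.1609 mA.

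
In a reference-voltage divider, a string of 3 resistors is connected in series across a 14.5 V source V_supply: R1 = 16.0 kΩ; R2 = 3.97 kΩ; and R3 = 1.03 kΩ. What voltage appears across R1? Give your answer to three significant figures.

Series total: ΣR = 16.0 + 3.97 + 1.03 = 21.00 kΩ.
Voltage divider: V = V_supply · (16.00 / 21.00) = 14.5 × 0.7619 = 11.05 V.

V ≈ 11.0 V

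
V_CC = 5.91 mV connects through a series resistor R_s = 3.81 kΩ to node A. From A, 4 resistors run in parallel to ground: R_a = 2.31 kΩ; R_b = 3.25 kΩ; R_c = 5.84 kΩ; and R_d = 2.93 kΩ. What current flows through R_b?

I ≈ 0.315 µA

Combine the parallel branches: R_p = (1/2.31 + 1/3.25 + 1/5.84 + 1/2.93)⁻¹ = 0.7980 kΩ.
Node voltage V_A = V_CC · R_p/(R_s + R_p) = 5.91 × 0.1732 = 1.023 mV.
Branch current I = V_A/R_b = 1.023/3.25 = 0.3149 µA.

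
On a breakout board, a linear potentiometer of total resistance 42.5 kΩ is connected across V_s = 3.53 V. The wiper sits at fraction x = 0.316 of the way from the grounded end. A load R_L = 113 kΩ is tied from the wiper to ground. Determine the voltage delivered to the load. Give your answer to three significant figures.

V_out ≈ 1.03 V

Lower segment x·R_p = 13.43 kΩ; upper segment (1−x)·R_p = 29.07 kΩ.
R_L loads the lower segment: effective lower R = 12.00 kΩ.
Then V_out = V_s · 12.00/(29.07 + 12.00) = 1.032 V.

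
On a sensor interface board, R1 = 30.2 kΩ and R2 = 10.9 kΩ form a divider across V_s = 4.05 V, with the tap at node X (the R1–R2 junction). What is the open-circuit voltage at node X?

With X open, the divider is unloaded: V_th = 4.05 × 10.9/41.10 = 1.074 V.

V_th ≈ 1.07 V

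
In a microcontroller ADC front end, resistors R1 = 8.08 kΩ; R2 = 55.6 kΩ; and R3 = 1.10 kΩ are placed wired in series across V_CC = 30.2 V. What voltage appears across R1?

ΣR = 8.08 + 55.6 + 1.10 = 64.78 kΩ.
V = V_CC · R/ΣR = 30.2 × 0.1247 = 3.767 V.

V ≈ 3.77 V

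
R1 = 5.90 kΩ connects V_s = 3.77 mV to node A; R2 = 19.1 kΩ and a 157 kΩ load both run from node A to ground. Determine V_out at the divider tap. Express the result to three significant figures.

The load sits in parallel with R2, giving an effective lower resistance R2' = R2·R_L/(R2+R_L) = 17.03 kΩ.
Voltage divider with the loaded lower leg: V_out = 3.77 × 17.03/(5.90 + 17.03) = 3.77 × 0.7427 = 2.800 mV.
(Unloaded it would be 2.88 mV; the load pulls it down.)

V_out ≈ 2.80 mV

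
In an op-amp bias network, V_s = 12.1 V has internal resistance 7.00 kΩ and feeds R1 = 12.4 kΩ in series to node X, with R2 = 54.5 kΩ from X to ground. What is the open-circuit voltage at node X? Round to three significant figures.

V_th ≈ 8.92 V

R1' = 7.00 + 12.4 = 19.40 kΩ (source resistance + R1).
With X open, the divider is unloaded: V_th = 12.1 × 54.5/73.90 = 8.924 V.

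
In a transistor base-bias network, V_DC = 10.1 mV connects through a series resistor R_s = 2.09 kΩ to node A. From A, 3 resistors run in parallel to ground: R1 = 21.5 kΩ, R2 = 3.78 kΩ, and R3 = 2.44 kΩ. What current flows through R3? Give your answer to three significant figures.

Equivalent of the parallel group: R_p = 1.387 kΩ.
V_A by voltage divider: V_A = 10.1 × 1.387/(2.09 + 1.387) = 4.029 mV.
I(R3) = V_A / R3 = 4.029/2.44 = 1.651 µA.

I ≈ 1.65 µA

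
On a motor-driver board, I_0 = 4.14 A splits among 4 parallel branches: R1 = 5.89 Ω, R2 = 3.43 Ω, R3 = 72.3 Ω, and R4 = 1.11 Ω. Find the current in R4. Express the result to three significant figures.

I ≈ 2.71 A

ΣG = 1/5.89 + 1/3.43 + 1/72.3 + 1/1.11 = 1.376.
By the current-divider rule, I = I_0 · G_k/ΣG = 4.14 × 0.6547 = 2.710 A.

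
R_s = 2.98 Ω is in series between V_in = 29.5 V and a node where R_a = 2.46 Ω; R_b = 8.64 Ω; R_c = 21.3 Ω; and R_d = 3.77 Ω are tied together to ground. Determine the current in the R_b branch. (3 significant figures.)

I ≈ 0.979 A

Equivalent of the parallel group: R_p = 1.198 Ω.
Node voltage V_A = V_in · R_p/(R_s + R_p) = 29.5 × 0.2868 = 8.461 V.
I(R_b) = V_A / R_b = 8.461/8.64 = 0.9793 A.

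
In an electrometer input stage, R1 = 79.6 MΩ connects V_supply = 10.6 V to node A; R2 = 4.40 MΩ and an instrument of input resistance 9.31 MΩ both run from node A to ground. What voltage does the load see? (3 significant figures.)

V_out ≈ 0.383 V

First combine the lower leg with the load: R2 ‖ R_L = 2.988 MΩ.
Then V_out = V_supply · R2'/(R1 + R2') = 10.6 × 2.988/82.59 = 0.3835 V.
(Unloaded it would be 0.555 V; the load pulls it down.)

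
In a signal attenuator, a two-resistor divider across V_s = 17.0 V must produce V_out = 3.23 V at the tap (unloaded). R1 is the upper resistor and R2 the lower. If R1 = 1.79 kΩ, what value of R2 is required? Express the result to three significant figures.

R2 ≈ 0.420 kΩ

The divider ratio is R2/(R1+R2) = 3.23/17.0 = 0.1900.
Rearranging, R2 = R1·k/(1−k) = 1.79 × 0.2346 = 0.4199 kΩ.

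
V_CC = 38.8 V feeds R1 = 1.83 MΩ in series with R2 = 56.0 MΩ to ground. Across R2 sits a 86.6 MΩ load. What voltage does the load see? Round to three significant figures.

V_out ≈ 36.8 V

The load sits in parallel with R2, giving an effective lower resistance R2' = R2·R_L/(R2+R_L) = 34.01 MΩ.
Then V_out = V_CC · R2'/(R1 + R2') = 38.8 × 34.01/35.84 = 36.82 V.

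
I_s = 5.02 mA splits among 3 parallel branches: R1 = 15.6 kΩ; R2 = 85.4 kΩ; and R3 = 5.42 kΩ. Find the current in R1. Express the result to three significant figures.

I ≈ 1.24 mA

Conductances: ΣG = 1/15.6 + 1/85.4 + 1/5.42 = 0.2603 (1/kΩ).
R1 takes the fraction G_k/ΣG = 0.06410/0.2603 = 0.2463, so I = 5.02 × 0.2463 = 1.236 mA.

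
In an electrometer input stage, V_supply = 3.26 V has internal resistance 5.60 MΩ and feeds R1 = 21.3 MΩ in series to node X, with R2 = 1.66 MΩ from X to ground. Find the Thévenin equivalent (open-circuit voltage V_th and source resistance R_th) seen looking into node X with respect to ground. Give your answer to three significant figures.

R1' = 5.60 + 21.3 = 26.90 MΩ (source resistance + R1).
V_th is the unloaded tap voltage: V_supply · R2/(R1'+R2) = 3.26 × 0.05812 = 0.1895 V.
With V_supply suppressed (replaced by a short), R_th = R1' ‖ R2 = (26.90 × 1.66)/(26.90 + 1.66) = 1.564 MΩ.

V_th ≈ 0.189 V, R_th ≈ 1.56 MΩ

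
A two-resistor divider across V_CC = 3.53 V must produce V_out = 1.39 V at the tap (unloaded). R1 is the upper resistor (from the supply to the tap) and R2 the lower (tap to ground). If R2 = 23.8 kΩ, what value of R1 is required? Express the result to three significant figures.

R1 ≈ 36.6 kΩ

V_out/V_CC = R2/(R1+R2) = 0.3938.
So R1 = R2 · (V_CC/V_out − 1) = 23.8 × (3.53/1.39 − 1) = 23.8 × 1.540 = 36.64 kΩ.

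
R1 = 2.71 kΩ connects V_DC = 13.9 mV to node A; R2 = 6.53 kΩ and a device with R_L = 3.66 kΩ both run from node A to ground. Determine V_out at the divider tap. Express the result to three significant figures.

V_out ≈ 6.45 mV

First combine the lower leg with the load: R2 ‖ R_L = 2.345 kΩ.
Voltage divider with the loaded lower leg: V_out = 13.9 × 2.345/(2.71 + 2.345) = 13.9 × 0.4639 = 6.449 mV.
(Unloaded it would be 9.82 mV; the load pulls it down.)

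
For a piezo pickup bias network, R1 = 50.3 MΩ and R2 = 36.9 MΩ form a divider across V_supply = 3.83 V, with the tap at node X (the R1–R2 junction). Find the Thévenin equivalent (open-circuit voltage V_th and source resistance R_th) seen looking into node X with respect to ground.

Open-circuit (no load on X): V_th = V_supply · R2/(R1 + R2) = 3.83 × 36.9/(50.30 + 36.9) = 1.621 V.
With V_supply suppressed (replaced by a short), R_th = R1 ‖ R2 = (50.30 × 36.9)/(50.30 + 36.9) = 21.29 MΩ.

V_th ≈ 1.62 V, R_th ≈ 21.3 MΩ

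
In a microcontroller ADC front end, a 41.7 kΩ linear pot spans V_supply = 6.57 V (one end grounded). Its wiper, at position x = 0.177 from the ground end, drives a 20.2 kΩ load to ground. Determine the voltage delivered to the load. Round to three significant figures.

V_out ≈ 0.894 V

Split the track: R_lower = x·R_p = 7.381 kΩ, R_upper = (1−x)·R_p = 34.32 kΩ.
Lower segment in parallel with the load: 7.381 ‖ 20.2 = 5.406 kΩ.
Loaded-divider output: V_out = 6.57 × 0.1361 = 0.8940 V.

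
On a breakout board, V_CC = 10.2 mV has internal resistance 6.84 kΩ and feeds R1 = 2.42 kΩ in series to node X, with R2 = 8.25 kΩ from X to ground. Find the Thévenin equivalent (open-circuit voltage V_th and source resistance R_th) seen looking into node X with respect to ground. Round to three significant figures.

R1' = 6.84 + 2.42 = 9.260 kΩ (source resistance + R1).
V_th is the unloaded tap voltage: V_CC · R2/(R1'+R2) = 10.2 × 0.4712 = 4.806 mV.
Looking into X with the source shorted: R_th = R1'·R2/(R1'+R2) = 9.260 × 8.25/17.51 = 4.363 kΩ.

V_th ≈ 4.81 mV, R_th ≈ 4.36 kΩ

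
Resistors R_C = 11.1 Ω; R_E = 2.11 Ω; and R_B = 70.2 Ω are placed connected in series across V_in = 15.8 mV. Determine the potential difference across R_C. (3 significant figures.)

V ≈ 2.10 mV

ΣR = 11.1 + 2.11 + 70.2 = 83.41 Ω.
Voltage divider: V = V_in · (11.10 / 83.41) = 15.8 × 0.1331 = 2.103 mV.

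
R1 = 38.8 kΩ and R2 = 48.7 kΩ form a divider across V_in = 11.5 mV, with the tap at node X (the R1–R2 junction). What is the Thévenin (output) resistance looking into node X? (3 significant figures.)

Looking into X with the source shorted: R_th = R1·R2/(R1+R2) = 38.80 × 48.7/87.50 = 21.59 kΩ.

R_th ≈ 21.6 kΩ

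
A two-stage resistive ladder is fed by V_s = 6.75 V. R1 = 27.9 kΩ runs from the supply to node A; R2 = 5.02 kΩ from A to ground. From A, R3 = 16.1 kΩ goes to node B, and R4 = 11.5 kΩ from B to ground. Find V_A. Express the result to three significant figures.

The second stage (R3 + R4 = 27.60 kΩ) loads node A in parallel with R2.
R2 ‖ (R3+R4) = 4.247 kΩ.
So V_A = 6.75 × 0.1321 = 0.8918 V.

V_A ≈ 0.892 V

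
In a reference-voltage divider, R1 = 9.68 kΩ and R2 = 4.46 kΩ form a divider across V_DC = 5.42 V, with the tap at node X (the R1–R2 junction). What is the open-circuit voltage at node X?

V_th is the unloaded tap voltage: V_DC · R2/(R1+R2) = 5.42 × 0.3154 = 1.710 V.

V_th ≈ 1.71 V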